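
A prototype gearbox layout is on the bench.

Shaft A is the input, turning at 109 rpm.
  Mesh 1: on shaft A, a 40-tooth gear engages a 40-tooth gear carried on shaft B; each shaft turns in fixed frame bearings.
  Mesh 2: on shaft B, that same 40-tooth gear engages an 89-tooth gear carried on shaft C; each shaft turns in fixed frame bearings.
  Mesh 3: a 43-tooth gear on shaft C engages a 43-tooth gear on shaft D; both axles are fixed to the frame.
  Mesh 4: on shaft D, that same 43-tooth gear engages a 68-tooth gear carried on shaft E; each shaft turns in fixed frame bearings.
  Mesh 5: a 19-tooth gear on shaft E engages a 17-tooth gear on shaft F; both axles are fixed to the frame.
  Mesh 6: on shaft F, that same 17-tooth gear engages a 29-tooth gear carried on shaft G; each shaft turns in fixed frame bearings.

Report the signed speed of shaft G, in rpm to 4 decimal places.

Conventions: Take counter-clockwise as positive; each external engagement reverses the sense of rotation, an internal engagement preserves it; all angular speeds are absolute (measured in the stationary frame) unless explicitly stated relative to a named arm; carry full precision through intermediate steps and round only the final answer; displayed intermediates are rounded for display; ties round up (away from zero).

topology: fixed-axis compound train — 6 meshes, A→G
mesh 1 [40T→40T]: ω = 109.0000×40/40 = 109.0000 rpm, sense flips to −
mesh 2 [40T→89T]: ω = 109.0000×40/89 = 48.9888 rpm, sense flips to +
mesh 3 [43T→43T]: ω = 48.9888×43/43 = 48.9888 rpm, sense flips to −
mesh 4 [43T→68T]: ω = 48.9888×43/68 = 30.9782 rpm, sense flips to +
mesh 5 [19T→17T]: ω = 30.9782×19/17 = 34.6227 rpm, sense flips to −
mesh 6 [17T→29T]: ω = 34.6227×17/29 = 20.2961 rpm, sense flips to +
signed output speed = +20.2961 rpm

+20.2961 rpm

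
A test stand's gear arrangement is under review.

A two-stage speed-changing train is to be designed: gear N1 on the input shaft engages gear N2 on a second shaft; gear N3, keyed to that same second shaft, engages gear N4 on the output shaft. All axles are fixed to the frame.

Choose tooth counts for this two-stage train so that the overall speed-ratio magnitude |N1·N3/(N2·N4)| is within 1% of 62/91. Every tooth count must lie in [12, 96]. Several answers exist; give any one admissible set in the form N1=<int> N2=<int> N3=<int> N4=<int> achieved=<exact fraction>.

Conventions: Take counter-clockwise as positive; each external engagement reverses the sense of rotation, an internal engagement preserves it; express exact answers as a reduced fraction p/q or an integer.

design class (target 62/91): fixed-axis compound train
target = 62/91 in lowest terms: an exact hit needs N1·N3 = k·62 and N2·N4 = k·91 for one integer k, every count in [12, 96]; additionally prefer no 1:1 stage (N1 ≠ N2, N3 ≠ N4)
k = 1…5: no 1:1-free in-range split of k·62 and k·91 into factor pairs; take k = 6
k = 6: N1·N3 = 372 = 12·31, N2·N4 = 546 = 13·42
achieved = 12·31/(13·42) = 62/91; |achieved − target| = 0 ≤ 31/4550 ✓

N1=12 N2=13 N3=31 N4=42 achieved=62/91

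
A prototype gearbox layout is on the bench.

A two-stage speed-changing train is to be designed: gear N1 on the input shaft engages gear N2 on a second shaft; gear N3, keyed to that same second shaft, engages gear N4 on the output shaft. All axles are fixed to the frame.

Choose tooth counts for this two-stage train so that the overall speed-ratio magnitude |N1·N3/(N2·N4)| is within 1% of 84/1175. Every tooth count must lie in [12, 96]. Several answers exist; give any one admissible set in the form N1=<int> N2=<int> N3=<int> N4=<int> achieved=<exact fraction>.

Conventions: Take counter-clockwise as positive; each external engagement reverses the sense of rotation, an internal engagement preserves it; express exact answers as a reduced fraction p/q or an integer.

2-stage fixed-axis compound train for ratio 84/1175
target = 84/1175 in lowest terms: an exact hit needs N1·N3 = k·84 and N2·N4 = k·1175 for one integer k, every count in [12, 96]; additionally prefer no 1:1 stage (N1 ≠ N2, N3 ≠ N4)
k = 1: no 1:1-free in-range split of k·84 and k·1175 into factor pairs; take k = 2
k = 2: N1·N3 = 168 = 12·14, N2·N4 = 2350 = 25·94
achieved = 12·14/(25·94) = 84/1175; |achieved − target| = 0 ≤ 21/29375 ✓

N1=12 N2=25 N3=14 N4=94 achieved=84/1175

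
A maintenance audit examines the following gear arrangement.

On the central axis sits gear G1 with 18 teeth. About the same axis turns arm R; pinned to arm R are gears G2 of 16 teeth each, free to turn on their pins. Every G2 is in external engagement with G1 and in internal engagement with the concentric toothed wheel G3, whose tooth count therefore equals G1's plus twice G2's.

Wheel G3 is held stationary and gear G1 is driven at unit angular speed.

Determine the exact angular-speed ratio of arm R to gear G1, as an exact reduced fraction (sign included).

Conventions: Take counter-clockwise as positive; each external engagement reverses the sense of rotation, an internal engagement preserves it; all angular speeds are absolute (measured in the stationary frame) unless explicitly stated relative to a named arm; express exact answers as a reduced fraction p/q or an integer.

9/34

planetary set (18T centre, 16T on arm, 50T internal) — Willis relation
ring teeth: 18 + 2·16 = 50
18(ω_sun−ω_arm) = −50(ω_ring−ω_arm),  ω_ring = 0, ω_sun = 1
18(1−ω_arm) = −50(0−ω_arm)  ⇒  68·ω_arm = 18  ⇒  ω_arm = 9/34
ω_out/ω_in = 9/34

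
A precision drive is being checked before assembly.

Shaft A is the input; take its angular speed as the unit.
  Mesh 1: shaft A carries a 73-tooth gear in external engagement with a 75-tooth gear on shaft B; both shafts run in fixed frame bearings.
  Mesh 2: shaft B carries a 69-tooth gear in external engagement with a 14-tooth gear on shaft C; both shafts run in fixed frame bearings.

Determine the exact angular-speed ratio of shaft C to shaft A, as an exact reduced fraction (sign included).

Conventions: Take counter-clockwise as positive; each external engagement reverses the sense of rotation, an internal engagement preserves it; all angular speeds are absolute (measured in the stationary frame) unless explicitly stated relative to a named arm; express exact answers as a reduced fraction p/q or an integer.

1679/350

class = fixed-axis compound train [2 meshes; 2 ratios multiply, 2 sense flips]
mesh 1 [73T→75T]: running ratio 73/75, sense −
mesh 2 [69T→14T]: running ratio 1679/350, sense +
ω_out/ω_in = 1679/350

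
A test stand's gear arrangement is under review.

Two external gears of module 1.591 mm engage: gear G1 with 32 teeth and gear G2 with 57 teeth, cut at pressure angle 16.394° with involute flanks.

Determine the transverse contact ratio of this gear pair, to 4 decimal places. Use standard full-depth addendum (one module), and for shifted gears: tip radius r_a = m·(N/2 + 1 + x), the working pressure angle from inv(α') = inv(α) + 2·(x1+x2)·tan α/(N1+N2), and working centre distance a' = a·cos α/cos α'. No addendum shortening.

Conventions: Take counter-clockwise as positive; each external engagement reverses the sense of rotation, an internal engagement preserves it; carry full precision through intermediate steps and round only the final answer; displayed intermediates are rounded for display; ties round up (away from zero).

1.9326

single-mesh involute tooth geometry (32T engaging 57T at module 1.591)
base radii: r_b1 = 24.421049, r_b2 = 43.499994
tip radii: r_a1 = 27.047000, r_a2 = 46.934500
no profile shift: α' = α, a' = a
action lengths: √(r_a1²−r_b1²) = 11.625514, √(r_a2²−r_b2²) = 17.623786
base pitch p_b = π·m·cos α = 4.795062
CR = (11.625514 + 17.623786 − 70.799500·sin 16.39400°)/4.795062 = 1.932567
contact ratio ≈ 1.9326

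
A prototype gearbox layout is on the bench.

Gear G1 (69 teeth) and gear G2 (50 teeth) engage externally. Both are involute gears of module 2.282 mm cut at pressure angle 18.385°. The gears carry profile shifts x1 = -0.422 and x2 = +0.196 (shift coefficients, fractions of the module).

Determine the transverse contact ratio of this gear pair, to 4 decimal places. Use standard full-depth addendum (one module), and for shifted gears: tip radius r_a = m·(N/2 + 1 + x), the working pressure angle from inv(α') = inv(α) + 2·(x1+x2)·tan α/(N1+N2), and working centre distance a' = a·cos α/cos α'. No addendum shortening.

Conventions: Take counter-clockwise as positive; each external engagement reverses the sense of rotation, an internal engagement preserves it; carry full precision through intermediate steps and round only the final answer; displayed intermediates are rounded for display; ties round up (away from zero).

topology: single-mesh involute geometry — m = 2.282, 69T/50T pair
base radii: r_b1 = 74.710563, r_b2 = 54.138089
tip radii: r_a1 = 80.047996, r_a2 = 59.779272
inv(α') = inv(18.385°) + 2·(-0.422+0.196)·tan α/(69+50) = 0.01022377  ⇒  α' = 17.70356°
a' = a·cos α / cos α' = 135.7790·cos 18.385°/cos 17.70356° = 135.253931
action lengths: √(r_a1²−r_b1²) = 28.740450, √(r_a2²−r_b2²) = 25.350122
base pitch p_b = π·m·cos α = 6.803193
CR = (28.740450 + 25.350122 − 135.253931·sin 17.70356°)/6.803193 = 1.905119
contact ratio ≈ 1.9051

1.9051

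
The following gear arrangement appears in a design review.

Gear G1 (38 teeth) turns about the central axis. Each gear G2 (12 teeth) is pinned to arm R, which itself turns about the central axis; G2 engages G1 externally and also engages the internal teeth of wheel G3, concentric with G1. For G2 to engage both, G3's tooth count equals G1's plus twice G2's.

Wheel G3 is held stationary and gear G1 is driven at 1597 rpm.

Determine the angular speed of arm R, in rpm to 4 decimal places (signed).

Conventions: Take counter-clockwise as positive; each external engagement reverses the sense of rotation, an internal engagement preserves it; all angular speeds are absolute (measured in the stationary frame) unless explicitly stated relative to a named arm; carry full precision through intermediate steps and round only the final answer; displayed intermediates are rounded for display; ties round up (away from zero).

+606.8600 rpm

recognized (axles ride arm R): planetary set, 38/12/62 teeth
normalise by the input: solve with ω_sun = 1, then scale by 1597 rpm
ring teeth: 38 + 2·12 = 62
38(ω_sun−ω_arm) = −62(ω_ring−ω_arm),  ω_ring = 0, ω_sun = 1
38(1−ω_arm) = −62(0−ω_arm)  ⇒  100·ω_arm = 38  ⇒  ω_arm = 19/50
scale: ω_arm = 19/50 × 1597 rpm = +606.8600 rpm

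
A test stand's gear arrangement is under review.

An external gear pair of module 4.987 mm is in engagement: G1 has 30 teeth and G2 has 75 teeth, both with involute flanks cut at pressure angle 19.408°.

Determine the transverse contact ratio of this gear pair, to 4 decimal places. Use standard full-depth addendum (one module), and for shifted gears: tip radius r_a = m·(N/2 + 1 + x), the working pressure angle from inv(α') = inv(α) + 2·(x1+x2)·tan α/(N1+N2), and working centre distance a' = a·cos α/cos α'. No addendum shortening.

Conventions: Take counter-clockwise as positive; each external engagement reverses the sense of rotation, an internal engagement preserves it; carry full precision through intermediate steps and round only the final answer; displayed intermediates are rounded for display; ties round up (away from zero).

single-mesh involute tooth geometry (30T engaging 75T at module 4.987)
base radii: r_b1 = 70.554301, r_b2 = 176.385752
tip radii: r_a1 = 79.792000, r_a2 = 191.999500
no profile shift: α' = α, a' = a
action lengths: √(r_a1²−r_b1²) = 37.267330, √(r_a2²−r_b2²) = 75.841113
base pitch p_b = π·m·cos α = 14.776858
CR = (37.267330 + 75.841113 − 261.817500·sin 19.40800°)/14.776858 = 1.766841
contact ratio ≈ 1.7668

1.7668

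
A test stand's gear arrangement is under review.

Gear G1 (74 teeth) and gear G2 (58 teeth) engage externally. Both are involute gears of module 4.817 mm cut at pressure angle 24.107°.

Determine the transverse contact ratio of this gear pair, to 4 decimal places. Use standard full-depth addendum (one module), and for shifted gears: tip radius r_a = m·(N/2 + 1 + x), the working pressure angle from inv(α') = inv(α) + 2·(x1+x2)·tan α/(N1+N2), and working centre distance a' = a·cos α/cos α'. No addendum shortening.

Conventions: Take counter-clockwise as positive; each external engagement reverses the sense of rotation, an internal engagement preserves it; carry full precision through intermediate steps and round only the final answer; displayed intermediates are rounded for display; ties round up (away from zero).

1.5965

recognized (one external pair, fixed centres): single-mesh tooth geometry, m = 4.817, N1 = 74, N2 = 58
base radii: r_b1 = 162.684630, r_b2 = 127.509575
tip radii: r_a1 = 183.046000, r_a2 = 144.510000
no profile shift: α' = α, a' = a
action lengths: √(r_a1²−r_b1²) = 83.902022, √(r_a2²−r_b2²) = 68.003297
base pitch p_b = π·m·cos α = 13.813212
CR = (83.902022 + 68.003297 − 317.922000·sin 24.10700°)/13.813212 = 1.596488
contact ratio ≈ 1.5965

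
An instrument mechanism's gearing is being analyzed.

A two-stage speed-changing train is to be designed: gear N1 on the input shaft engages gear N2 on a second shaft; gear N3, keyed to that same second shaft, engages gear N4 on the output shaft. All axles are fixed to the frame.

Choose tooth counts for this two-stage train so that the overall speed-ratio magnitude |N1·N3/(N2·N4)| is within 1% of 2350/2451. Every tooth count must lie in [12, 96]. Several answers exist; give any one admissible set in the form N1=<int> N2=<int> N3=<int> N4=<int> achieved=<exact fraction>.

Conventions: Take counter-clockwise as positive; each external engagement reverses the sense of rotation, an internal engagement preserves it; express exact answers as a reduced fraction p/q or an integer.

class = fixed-axis compound train [2-stage, 2350/2451 wanted]
target = 2350/2451 in lowest terms: an exact hit needs N1·N3 = k·2350 and N2·N4 = k·2451 for one integer k, every count in [12, 96]; additionally prefer no 1:1 stage (N1 ≠ N2, N3 ≠ N4)
k = 1: N1·N3 = 2350 = 25·94, N2·N4 = 2451 = 43·57
achieved = 25·94/(43·57) = 2350/2451; |achieved − target| = 0 ≤ 47/4902 ✓

N1=25 N2=43 N3=94 N4=57 achieved=2350/2451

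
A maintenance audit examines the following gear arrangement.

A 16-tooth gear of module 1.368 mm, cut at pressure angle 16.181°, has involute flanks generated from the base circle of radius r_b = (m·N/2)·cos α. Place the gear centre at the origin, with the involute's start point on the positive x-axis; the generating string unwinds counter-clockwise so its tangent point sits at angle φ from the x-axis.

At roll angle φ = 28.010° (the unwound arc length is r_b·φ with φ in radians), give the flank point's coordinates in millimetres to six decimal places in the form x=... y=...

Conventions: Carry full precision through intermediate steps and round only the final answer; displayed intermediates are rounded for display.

x=11.692368 y=0.399629

single-mesh involute tooth geometry (16T wheel at module 1.368)
pitch radius r_p = m·N/2 = 1.368·16/2 = 10.944000
base radius r_b = r_p·cos α = 10.944000·cos 16.181° = 10.510466
roll angle φ = 28.010° = 0.48886672 rad
x = r_b·(cos φ + φ·sin φ) = 11.692368
y = r_b·(sin φ − φ·cos φ) = 0.399629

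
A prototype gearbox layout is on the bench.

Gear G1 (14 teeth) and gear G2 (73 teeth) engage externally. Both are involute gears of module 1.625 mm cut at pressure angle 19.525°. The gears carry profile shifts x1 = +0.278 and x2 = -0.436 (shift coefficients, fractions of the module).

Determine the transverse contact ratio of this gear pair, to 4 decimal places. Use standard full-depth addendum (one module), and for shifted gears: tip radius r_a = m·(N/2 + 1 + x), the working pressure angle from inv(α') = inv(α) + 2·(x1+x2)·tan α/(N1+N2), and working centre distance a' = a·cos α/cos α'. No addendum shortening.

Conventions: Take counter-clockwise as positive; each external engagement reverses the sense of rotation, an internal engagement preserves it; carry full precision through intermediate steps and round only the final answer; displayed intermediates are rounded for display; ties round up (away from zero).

recognized (one external pair, fixed centres): single-mesh tooth geometry, m = 1.625, N1 = 14, N2 = 73
base radii: r_b1 = 10.720889, r_b2 = 55.901779
tip radii: r_a1 = 13.451750, r_a2 = 60.229000
inv(α') = inv(19.525°) + 2·(+0.278-0.436)·tan α/(14+73) = 0.01254615  ⇒  α' = 18.91800°
a' = a·cos α / cos α' = 70.6875·cos 19.525°/cos 18.91800° = 70.426877
action lengths: √(r_a1²−r_b1²) = 8.124784, √(r_a2²−r_b2²) = 22.417036
base pitch p_b = π·m·cos α = 4.811524
CR = (8.124784 + 22.417036 − 70.426877·sin 18.91800°)/4.811524 = 1.602071
contact ratio ≈ 1.6021

1.6021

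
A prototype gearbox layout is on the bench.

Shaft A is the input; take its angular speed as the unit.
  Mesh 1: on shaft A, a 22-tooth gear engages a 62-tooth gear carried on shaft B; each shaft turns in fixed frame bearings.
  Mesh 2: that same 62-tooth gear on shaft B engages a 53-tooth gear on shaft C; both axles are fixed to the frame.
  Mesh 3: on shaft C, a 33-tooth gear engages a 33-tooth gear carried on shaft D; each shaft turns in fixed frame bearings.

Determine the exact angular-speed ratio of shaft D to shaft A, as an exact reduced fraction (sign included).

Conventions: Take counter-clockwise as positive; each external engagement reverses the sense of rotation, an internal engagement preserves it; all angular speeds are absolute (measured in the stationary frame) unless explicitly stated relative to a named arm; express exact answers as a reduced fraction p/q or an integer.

class = fixed-axis compound train [3 meshes; 3 ratios multiply, 3 sense flips]
mesh 1 [22T→62T]: running ratio 11/31, sense −
mesh 2 [62T→53T]: running ratio 22/53, sense +
mesh 3 [33T→33T]: running ratio 22/53, sense −
ω_out/ω_in = -22/53

-22/53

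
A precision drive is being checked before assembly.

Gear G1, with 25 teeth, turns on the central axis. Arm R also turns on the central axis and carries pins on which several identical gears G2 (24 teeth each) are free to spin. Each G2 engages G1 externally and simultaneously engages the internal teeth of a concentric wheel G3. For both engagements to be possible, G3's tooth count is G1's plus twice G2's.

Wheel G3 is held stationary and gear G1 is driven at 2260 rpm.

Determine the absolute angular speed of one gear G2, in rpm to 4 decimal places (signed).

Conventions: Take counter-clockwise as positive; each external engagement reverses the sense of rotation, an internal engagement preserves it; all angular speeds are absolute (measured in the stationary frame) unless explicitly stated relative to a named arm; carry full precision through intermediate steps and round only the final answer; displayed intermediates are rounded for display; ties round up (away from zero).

planetary set (25T centre, 24T on arm, 73T internal) — Willis relation
normalise by the input: solve with ω_sun = 1, then scale by 2260 rpm
ring teeth: 25 + 2·24 = 73
25(ω_sun−ω_arm) = −73(ω_ring−ω_arm),  ω_ring = 0, ω_sun = 1
25(1−ω_arm) = −73(0−ω_arm)  ⇒  98·ω_arm = 25  ⇒  ω_arm = 25/98
sun–planet mesh: 25·(1−25/98) = −24·(ω_p−ω_arm)  ⇒  ω_p−ω_arm = -1825/2352
ω_p = 25/98 − 1825/2352 = -25/48
scale: ω_p = -25/48 × 2260 rpm = -1177.0833 rpm

-1177.0833 rpm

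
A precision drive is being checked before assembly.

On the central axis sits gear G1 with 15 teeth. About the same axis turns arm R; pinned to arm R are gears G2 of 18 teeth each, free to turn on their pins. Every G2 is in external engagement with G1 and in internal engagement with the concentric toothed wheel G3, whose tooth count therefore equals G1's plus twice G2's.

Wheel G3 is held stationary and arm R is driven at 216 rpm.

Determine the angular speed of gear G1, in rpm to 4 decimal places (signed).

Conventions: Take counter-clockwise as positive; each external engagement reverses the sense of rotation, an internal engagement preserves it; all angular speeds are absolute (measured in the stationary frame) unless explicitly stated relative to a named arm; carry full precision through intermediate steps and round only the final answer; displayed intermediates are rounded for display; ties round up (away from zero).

+950.4000 rpm

planetary set (15T centre, 18T on arm, 51T internal) — Willis relation
normalise by the input: solve with ω_arm = 1, then scale by 216 rpm
ring teeth: 15 + 2·18 = 51
15(ω_sun−ω_arm) = −51(ω_ring−ω_arm),  ω_ring = 0, ω_arm = 1
ω_sun = 1 − (51/15)(0−1) = 22/5
scale: ω_sun = 22/5 × 216 rpm = +950.4000 rpm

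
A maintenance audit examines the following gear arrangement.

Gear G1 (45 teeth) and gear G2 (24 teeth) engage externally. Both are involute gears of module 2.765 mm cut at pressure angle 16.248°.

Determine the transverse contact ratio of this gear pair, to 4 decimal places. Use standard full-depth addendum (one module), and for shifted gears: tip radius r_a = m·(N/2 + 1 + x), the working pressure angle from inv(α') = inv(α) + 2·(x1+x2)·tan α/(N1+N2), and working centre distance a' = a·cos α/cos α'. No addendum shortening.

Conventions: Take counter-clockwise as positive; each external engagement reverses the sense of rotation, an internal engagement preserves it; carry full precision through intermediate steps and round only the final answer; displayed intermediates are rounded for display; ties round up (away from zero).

topology: single-mesh involute geometry — m = 2.765, 45T/24T pair
base radii: r_b1 = 59.727709, r_b2 = 31.854778
tip radii: r_a1 = 64.977500, r_a2 = 35.945000
no profile shift: α' = α, a' = a
action lengths: √(r_a1²−r_b1²) = 25.586642, √(r_a2²−r_b2²) = 16.652811
base pitch p_b = π·m·cos α = 8.339561
CR = (25.586642 + 16.652811 − 95.392500·sin 16.24800°)/8.339561 = 1.864494
contact ratio ≈ 1.8645

1.8645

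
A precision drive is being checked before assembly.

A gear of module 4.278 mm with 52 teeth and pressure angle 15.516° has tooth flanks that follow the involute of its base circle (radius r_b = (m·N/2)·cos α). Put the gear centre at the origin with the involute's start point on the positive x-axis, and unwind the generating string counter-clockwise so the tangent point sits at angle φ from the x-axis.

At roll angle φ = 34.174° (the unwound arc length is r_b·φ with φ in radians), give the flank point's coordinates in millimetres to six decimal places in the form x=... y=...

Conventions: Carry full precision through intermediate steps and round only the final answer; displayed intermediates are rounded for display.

recognized (one wheel, involute flank): single-mesh tooth geometry, m = 4.278, N = 52
pitch radius r_p = m·N/2 = 4.278·52/2 = 111.228000
base radius r_b = r_p·cos α = 111.228000·cos 15.516° = 107.174383
roll angle φ = 34.174° = 0.59644882 rad
x = r_b·(cos φ + φ·sin φ) = 124.575819
y = r_b·(sin φ − φ·cos φ) = 7.314082

x=124.575819 y=7.314082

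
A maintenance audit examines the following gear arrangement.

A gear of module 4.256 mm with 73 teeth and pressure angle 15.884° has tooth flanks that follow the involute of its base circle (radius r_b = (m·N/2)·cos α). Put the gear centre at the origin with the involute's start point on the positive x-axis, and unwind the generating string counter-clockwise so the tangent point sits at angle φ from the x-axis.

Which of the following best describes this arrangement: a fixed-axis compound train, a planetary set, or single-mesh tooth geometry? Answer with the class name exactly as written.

class = single-mesh tooth geometry [base-circle involute, m = 4.256, 73T]
classification: single-mesh tooth geometry

single-mesh tooth geometry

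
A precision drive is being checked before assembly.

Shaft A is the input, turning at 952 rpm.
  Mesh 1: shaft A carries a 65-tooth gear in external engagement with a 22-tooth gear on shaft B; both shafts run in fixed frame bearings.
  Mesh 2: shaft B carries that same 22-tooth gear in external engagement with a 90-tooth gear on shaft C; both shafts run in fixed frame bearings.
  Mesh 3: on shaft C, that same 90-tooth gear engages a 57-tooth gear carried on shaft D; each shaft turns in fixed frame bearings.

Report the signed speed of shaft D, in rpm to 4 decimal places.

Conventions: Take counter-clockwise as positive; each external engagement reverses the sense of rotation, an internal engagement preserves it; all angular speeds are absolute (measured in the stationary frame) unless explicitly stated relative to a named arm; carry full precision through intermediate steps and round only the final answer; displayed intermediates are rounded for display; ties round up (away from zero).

class = fixed-axis compound train [3 meshes; 3 ratios multiply, 3 sense flips]
mesh 1 [65T→22T]: ω = 952.0000×65/22 = 2812.7273 rpm, sense flips to −
mesh 2 [22T→90T]: ω = 2812.7273×22/90 = 687.5556 rpm, sense flips to +
mesh 3 [90T→57T]: ω = 687.5556×90/57 = 1085.6140 rpm, sense flips to −
signed output speed = -1085.6140 rpm

-1085.6140 rpm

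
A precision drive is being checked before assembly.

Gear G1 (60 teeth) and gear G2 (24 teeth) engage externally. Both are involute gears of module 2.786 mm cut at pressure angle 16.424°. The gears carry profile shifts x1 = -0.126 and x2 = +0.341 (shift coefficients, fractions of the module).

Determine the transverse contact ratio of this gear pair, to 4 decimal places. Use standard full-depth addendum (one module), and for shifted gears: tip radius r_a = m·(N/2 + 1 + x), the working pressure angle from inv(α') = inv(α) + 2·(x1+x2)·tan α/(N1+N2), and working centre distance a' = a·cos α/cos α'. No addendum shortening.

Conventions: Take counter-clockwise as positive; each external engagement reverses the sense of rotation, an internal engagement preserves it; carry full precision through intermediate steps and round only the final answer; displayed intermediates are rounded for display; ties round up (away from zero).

1.7711

single-mesh involute tooth geometry (60T engaging 24T at module 2.786)
base radii: r_b1 = 80.169570, r_b2 = 32.067828
tip radii: r_a1 = 86.014964, r_a2 = 37.168026
inv(α') = inv(16.424°) + 2·(-0.126+0.341)·tan α/(60+24) = 0.00962730  ⇒  α' = 17.36116°
a' = a·cos α / cos α' = 117.0120·cos 16.424°/cos 17.36116° = 117.594679
action lengths: √(r_a1²−r_b1²) = 31.167516, √(r_a2²−r_b2²) = 18.791396
base pitch p_b = π·m·cos α = 8.395338
CR = (31.167516 + 18.791396 − 117.594679·sin 17.36116°)/8.395338 = 1.771148
contact ratio ≈ 1.7711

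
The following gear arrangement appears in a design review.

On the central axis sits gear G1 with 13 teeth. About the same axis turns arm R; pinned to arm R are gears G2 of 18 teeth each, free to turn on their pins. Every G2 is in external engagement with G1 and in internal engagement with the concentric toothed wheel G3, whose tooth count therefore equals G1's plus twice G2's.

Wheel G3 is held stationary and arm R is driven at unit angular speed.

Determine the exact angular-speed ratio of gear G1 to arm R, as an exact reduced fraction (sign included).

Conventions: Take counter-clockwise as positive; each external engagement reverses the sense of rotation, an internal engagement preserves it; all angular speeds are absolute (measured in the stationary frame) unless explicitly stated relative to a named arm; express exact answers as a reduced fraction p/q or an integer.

62/13

topology: planetary set — G1 13T / G2 18T / G3 49T, arm = carrier (Willis)
ring teeth: 13 + 2·18 = 49
13(ω_sun−ω_arm) = −49(ω_ring−ω_arm),  ω_ring = 0, ω_arm = 1
ω_sun = 1 − (49/13)(0−1) = 62/13
ω_out/ω_in = 62/13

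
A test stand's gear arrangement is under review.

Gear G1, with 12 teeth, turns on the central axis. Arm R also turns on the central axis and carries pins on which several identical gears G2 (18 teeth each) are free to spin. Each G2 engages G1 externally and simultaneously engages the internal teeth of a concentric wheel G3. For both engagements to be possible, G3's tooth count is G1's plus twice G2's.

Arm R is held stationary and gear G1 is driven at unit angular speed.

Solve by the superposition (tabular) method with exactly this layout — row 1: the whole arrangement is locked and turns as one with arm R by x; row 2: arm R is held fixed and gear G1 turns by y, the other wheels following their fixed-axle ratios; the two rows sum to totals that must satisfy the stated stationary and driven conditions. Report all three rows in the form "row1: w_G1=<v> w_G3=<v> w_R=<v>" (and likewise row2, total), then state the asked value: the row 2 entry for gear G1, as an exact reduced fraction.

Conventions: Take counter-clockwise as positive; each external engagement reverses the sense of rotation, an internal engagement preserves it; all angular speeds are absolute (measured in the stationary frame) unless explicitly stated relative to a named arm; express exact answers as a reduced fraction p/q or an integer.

row1: w_G1=0 w_G3=0 w_R=0
row2: w_G1=1 w_G3=-1/4 w_R=0
total: w_G1=1 w_G3=-1/4 w_R=0
asked value: 1

recognized (axles ride arm R): planetary set, 12/18/48 teeth
row 1: whole set turns with the arm by x
row 2: sun turns y, ring = −(12/48)·y, arm 0
boundary: total ω_arm = x = 0 and total ω_sun = x + y = 1  ⇒  y = 1, x = 0
row 2 ring = −(12/48)·1 = -1/4
totals (row 1 + row 2): sun 0 + 1 = 1, ring 0 + (-1/4) = -1/4, arm 0 + 0 = 0
asked cell (row2, sun) = 1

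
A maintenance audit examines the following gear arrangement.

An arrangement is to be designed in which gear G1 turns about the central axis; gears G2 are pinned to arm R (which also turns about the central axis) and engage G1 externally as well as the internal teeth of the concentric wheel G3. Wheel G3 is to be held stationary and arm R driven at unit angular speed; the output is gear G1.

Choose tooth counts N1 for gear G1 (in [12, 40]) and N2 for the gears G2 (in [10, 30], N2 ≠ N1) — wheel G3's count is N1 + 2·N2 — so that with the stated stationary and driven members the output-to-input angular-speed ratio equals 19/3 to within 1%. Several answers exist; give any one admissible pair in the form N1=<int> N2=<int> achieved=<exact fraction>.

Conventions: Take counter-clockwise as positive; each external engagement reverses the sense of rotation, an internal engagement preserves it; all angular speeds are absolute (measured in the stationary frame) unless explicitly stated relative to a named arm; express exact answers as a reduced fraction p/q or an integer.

N1=12 N2=26 achieved=19/3

topology: planetary set — design target 19/3, arm = carrier (Willis)
Willis with ω_ring = 0: ω_sun/ω_arm = (N1+N3)/N1; set equal to 19/3  ⇒  N3/N1 = 19/3 − 1 = 16/3
N3 = N1 + 2·N2  ⇒  N2/N1 = (N3/N1 − 1)/2 = (16/3 − 1)/2 = 13/6
smallest multiple with N1 ≥ 12 and N2 ≥ 10: k = 2  ⇒  N1 = 2·6 = 12, N2 = 2·13 = 26 (N1 ≤ 40, N2 ≤ 30, N2 ≠ N1 ✓), N3 = 12 + 2·26 = 64
check: (N1+N3)/N1 with N1 = 12, N3 = 64 gives 19/3; |achieved − target| = 0 ≤ 19/300 ✓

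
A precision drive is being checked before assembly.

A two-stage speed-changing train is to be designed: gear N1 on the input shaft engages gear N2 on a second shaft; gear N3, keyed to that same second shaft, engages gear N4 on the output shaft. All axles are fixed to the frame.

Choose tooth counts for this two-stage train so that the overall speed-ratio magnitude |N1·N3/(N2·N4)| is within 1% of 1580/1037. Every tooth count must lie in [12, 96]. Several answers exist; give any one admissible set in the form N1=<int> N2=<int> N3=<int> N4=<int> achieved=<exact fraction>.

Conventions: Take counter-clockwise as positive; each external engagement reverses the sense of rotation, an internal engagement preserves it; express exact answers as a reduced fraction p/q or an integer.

topology: fixed-axis compound train — 2 stages, target 1580/1037
target = 1580/1037 in lowest terms: an exact hit needs N1·N3 = k·1580 and N2·N4 = k·1037 for one integer k, every count in [12, 96]; additionally prefer no 1:1 stage (N1 ≠ N2, N3 ≠ N4)
k = 1: N1·N3 = 1580 = 20·79, N2·N4 = 1037 = 17·61
achieved = 20·79/(17·61) = 1580/1037; |achieved − target| = 0 ≤ 79/5185 ✓

N1=20 N2=17 N3=79 N4=61 achieved=1580/1037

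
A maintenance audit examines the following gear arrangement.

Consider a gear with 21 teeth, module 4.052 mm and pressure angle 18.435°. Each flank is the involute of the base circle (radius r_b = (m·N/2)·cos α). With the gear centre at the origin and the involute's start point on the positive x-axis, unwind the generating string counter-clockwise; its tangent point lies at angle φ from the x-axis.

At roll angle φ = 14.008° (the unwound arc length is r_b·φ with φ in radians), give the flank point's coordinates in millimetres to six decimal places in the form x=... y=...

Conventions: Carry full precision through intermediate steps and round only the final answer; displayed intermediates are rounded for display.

recognized (one wheel, involute flank): single-mesh tooth geometry, m = 4.052, N = 21
pitch radius r_p = m·N/2 = 4.052·21/2 = 42.546000
base radius r_b = r_p·cos α = 42.546000·cos 18.435° = 40.362668
roll angle φ = 14.008° = 0.24448572 rad
x = r_b·(cos φ + φ·sin φ) = 41.551005
y = r_b·(sin φ − φ·cos φ) = 0.195443

x=41.551005 y=0.195443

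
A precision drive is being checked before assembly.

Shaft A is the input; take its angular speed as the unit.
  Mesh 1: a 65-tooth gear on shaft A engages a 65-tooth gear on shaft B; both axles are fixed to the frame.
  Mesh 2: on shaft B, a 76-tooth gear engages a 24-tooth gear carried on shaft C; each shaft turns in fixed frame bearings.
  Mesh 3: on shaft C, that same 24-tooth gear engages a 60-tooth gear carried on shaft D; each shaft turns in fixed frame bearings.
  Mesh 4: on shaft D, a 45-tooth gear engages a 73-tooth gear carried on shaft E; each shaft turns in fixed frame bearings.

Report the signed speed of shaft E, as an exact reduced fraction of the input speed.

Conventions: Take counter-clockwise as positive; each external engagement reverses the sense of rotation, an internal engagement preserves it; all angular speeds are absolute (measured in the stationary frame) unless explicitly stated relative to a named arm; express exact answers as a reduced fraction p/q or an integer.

4-mesh fixed-axis compound train (all bearings frame-fixed)
mesh 1 [65T→65T]: |ω|/ω_in = 1×65/65 = 1, sense flips to −
mesh 2 [76T→24T]: |ω|/ω_in = 1×76/24 = 19/6, sense flips to +
mesh 3 [24T→60T]: |ω|/ω_in = (19/6)×24/60 = 19/15, sense flips to −
mesh 4 [45T→73T]: |ω|/ω_in = (19/15)×45/73 = 57/73, sense flips to +
signed output speed (× input speed) = 57/73

57/73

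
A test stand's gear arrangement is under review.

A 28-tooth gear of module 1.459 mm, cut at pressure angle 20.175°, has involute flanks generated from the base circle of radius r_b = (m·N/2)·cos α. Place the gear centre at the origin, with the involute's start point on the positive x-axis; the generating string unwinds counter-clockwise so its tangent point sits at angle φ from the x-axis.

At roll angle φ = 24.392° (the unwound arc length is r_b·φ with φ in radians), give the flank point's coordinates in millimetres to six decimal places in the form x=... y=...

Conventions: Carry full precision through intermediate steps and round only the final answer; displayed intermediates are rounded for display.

x=20.832217 y=0.484223

topology: single-mesh involute geometry — m = 1.459, N = 28
pitch radius r_p = m·N/2 = 1.459·28/2 = 20.426000
base radius r_b = r_p·cos α = 20.426000·cos 20.175° = 19.172734
roll angle φ = 24.392° = 0.42572071 rad
x = r_b·(cos φ + φ·sin φ) = 20.832217
y = r_b·(sin φ − φ·cos φ) = 0.484223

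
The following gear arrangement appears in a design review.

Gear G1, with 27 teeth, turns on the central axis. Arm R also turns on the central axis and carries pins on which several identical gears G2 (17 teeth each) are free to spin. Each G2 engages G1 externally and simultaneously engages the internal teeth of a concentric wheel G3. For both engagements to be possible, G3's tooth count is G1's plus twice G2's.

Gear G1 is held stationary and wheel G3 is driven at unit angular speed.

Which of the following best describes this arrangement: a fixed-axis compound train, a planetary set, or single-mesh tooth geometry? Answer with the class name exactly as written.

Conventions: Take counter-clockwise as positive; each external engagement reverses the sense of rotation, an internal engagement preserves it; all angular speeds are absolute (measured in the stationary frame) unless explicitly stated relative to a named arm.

planetary set (27T centre, 17T on arm, 61T internal) — Willis relation
classification: planetary set

planetary set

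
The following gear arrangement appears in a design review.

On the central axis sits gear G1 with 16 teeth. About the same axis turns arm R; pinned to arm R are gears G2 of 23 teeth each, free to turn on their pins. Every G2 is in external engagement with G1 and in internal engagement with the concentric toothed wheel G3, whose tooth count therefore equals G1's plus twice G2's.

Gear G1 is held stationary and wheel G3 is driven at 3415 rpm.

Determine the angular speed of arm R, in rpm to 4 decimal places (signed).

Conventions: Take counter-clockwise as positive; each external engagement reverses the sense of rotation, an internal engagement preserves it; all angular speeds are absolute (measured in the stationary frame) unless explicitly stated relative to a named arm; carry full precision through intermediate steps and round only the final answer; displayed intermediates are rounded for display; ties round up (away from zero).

class = planetary set [G3 = 16+2·23 = 62; Willis about the carrier]
normalise by the input: solve with ω_ring = 1, then scale by 3415 rpm
ring teeth: 16 + 2·23 = 62
16(ω_sun−ω_arm) = −62(ω_ring−ω_arm),  ω_sun = 0, ω_ring = 1
16(0−ω_arm) = −62(1−ω_arm)  ⇒  78·ω_arm = 62  ⇒  ω_arm = 31/39
scale: ω_arm = 31/39 × 3415 rpm = +2714.4872 rpm

+2714.4872 rpm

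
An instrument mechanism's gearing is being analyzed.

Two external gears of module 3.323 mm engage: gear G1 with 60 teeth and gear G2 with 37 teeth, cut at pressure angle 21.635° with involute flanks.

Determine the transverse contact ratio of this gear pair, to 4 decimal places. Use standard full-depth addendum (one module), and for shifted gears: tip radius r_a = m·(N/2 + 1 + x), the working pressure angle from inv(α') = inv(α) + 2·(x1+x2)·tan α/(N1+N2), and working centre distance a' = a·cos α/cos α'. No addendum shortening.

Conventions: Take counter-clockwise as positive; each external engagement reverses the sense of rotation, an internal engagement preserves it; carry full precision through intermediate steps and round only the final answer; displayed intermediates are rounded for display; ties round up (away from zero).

1.6616

class = single-mesh tooth geometry [involute pair 60T × 37T, m = 3.323]
base radii: r_b1 = 92.666983, r_b2 = 57.144639
tip radii: r_a1 = 103.013000, r_a2 = 64.798500
no profile shift: α' = α, a' = a
action lengths: √(r_a1²−r_b1²) = 44.994538, √(r_a2²−r_b2²) = 30.550545
base pitch p_b = π·m·cos α = 9.704064
CR = (44.994538 + 30.550545 − 161.165500·sin 21.63500°)/9.704064 = 1.661632
contact ratio ≈ 1.6616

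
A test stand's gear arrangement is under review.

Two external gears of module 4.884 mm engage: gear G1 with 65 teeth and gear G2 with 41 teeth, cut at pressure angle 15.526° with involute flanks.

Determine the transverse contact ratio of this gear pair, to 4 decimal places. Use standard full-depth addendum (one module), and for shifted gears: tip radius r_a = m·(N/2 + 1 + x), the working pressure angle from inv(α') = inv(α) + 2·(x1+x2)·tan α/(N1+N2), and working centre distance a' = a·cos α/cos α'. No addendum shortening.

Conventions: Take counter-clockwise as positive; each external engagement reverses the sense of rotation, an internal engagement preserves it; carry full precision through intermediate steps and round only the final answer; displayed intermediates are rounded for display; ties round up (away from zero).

single-mesh involute tooth geometry (65T engaging 41T at module 4.884)
base radii: r_b1 = 152.937797, r_b2 = 96.468457
tip radii: r_a1 = 163.614000, r_a2 = 105.006000
no profile shift: α' = α, a' = a
action lengths: √(r_a1²−r_b1²) = 58.134080, √(r_a2²−r_b2²) = 41.474051
base pitch p_b = π·m·cos α = 14.783639
CR = (58.134080 + 41.474051 − 258.852000·sin 15.52600°)/14.783639 = 2.050900
contact ratio ≈ 2.0509

2.0509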